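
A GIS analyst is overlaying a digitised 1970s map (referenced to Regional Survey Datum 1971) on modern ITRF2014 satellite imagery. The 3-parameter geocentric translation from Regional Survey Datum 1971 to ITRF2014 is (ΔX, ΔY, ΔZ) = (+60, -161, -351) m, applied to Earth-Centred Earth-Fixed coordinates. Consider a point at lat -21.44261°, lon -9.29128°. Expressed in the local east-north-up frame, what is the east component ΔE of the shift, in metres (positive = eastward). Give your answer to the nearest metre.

ΔE = -149 m

The local east axis at (φ, λ) is (−sin λ, cos λ, 0), so ΔE = −sin(-9.29128°)·60 + cos(-9.29128°)·(-161) = -149.20 m.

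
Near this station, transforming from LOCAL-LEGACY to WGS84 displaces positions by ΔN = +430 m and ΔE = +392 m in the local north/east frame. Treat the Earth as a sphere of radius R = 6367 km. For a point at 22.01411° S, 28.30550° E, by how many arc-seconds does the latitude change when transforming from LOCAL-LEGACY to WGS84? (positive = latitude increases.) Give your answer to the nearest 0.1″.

Δφ = 13.9″

On a sphere of radius R, 1 rad of latitude = R, so Δφ = ΔN / R = 430.0 / 6367000 = 6.7536e-05 rad = 13.930″.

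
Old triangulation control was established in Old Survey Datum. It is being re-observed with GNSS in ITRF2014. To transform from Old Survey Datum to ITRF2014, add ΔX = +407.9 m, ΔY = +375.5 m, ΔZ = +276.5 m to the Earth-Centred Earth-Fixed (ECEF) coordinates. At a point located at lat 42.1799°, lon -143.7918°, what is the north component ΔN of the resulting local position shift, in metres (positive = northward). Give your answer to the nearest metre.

ΔN = 575 m

The local north axis is (−sin φ cos λ, −sin φ sin λ, cos φ), giving ΔN = 220.994 + 148.941 + 204.898 = 574.83 m.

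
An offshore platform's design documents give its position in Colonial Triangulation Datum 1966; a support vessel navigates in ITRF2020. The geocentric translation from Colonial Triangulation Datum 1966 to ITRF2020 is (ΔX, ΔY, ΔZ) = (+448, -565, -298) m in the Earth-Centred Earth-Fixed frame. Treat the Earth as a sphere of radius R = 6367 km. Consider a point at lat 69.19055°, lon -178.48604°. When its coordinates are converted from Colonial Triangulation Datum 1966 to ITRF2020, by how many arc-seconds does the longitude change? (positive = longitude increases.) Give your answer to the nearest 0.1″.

sin φ = 0.934767, cos φ = 0.355261, sin λ = -0.026421, cos λ = -0.999651.
East component: ΔE = −sin λ·ΔX + cos λ·ΔY = −(-0.026421)(448) + (-0.999651)(-565) = 576.64 m.
1° of latitude spans πR/180 = 111125 m; at latitude φ, 1° of longitude spans that × cos φ = 39478.4 m, so Δλ = 576.64 / 39478.4 × 3600 = 52.583″.

Δλ = 52.6″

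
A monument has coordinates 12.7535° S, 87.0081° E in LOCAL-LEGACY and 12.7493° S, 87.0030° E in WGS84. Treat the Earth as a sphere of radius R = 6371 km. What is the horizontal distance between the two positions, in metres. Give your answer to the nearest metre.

Δφ = -12.7493° − -12.7535° = +0.0042°; Δλ = 87.0030° − 87.0081° = -0.0051°.
1° along a meridian = πR/180 = 111195 m.
ΔN = Δφ × 111195 = 467.0 m; ΔE = Δλ × 111195 × cos(-12.7535°) = -0.0051 × 111195 × 0.975329 = -553.1 m.
Distance = √(ΔE² + ΔN²) = √((-553.1)² + 467.0²) = 723.9 m.

724 m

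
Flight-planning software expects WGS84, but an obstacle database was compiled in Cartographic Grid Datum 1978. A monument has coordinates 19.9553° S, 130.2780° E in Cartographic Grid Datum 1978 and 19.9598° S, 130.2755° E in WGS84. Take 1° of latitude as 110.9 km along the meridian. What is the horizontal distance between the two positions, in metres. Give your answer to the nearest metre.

563 m

Δφ = -19.9598° − -19.9553° = -0.0045°; Δλ = 130.2755° − 130.2780° = -0.0025°.
ΔN = Δφ × 110900 = -499.1 m; ΔE = Δλ × 110900 × cos(-19.9553°) = -0.0025 × 110900 × 0.939959 = -260.6 m.
Distance = √(ΔE² + ΔN²) = √((-260.6)² + (-499.1)²) = 563.0 m.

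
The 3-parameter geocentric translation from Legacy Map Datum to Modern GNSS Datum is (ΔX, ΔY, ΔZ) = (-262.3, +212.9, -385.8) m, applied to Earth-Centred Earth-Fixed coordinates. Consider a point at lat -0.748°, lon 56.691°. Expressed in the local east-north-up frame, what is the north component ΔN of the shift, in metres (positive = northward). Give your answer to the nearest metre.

ΔN = -385 m

At φ = -0.748°, λ = 56.691°: sin φ = -0.013055, cos φ = 0.999915, sin λ = 0.835721, cos λ = 0.549154.
ΔN = −sin φ cos λ·ΔX − sin φ sin λ·ΔY + cos φ·ΔZ = −(-0.013055)(0.549154)(-262.3) − (-0.013055)(0.835721)(212.9) + (0.999915)(-385.8) = -385.32 m.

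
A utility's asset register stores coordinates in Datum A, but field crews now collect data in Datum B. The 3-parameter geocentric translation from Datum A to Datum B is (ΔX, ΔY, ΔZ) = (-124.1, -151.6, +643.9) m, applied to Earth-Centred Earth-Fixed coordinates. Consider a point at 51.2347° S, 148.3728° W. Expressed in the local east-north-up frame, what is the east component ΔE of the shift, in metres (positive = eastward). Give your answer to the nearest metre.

ΔE = 64 m

The local east axis at (φ, λ) is (−sin λ, cos λ, 0), so ΔE = −sin(-148.3728°)·(-124.1) + cos(-148.3728°)·(-151.6) = 64.01 m.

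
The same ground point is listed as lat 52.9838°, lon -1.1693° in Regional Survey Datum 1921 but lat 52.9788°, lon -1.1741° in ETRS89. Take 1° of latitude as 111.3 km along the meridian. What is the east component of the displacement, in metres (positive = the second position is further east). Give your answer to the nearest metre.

Δφ = 52.9788° − 52.9838° = -0.0050°; Δλ = -1.1741° − -1.1693° = -0.0048°.
ΔN = Δφ × 111300 = -556.5 m; ΔE = Δλ × 111300 × cos(52.9838°) = -0.0048 × 111300 × 0.602041 = -321.6 m.

ΔE = -322 m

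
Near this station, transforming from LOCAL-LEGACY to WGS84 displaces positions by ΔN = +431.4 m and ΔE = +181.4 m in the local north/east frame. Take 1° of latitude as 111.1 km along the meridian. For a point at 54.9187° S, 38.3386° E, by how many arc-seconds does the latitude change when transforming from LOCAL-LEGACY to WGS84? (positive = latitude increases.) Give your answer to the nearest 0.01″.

1° of latitude = 111.1 km, so Δφ = 431.4 / 111100 = 0.0038830° = 13.979″.

Δφ = 13.98″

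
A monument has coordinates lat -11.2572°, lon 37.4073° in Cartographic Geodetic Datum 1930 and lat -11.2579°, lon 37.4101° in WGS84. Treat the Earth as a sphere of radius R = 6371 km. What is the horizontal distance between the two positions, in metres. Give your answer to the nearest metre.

315 m

Δφ = -11.2579° − -11.2572° = -0.0007°; Δλ = 37.4101° − 37.4073° = +0.0028°.
1° along a meridian = πR/180 = 111195 m.
ΔN = Δφ × 111195 = -77.8 m; ΔE = Δλ × 111195 × cos(-11.2572°) = +0.0028 × 111195 × 0.980761 = 305.4 m.
Distance = √(ΔE² + ΔN²) = √(305.4² + (-77.8)²) = 315.1 m.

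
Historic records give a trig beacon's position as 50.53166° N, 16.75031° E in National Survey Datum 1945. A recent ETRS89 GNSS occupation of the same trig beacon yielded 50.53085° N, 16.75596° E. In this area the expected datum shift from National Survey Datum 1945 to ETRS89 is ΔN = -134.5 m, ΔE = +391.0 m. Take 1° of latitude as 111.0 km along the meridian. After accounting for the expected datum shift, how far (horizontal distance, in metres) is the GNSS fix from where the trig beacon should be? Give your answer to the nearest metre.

Observed coordinate differences: Δφ = -0.00081°, Δλ = +0.00565°.
Converting to metres (1° lat = 111000 m, cos φ = 0.635652): observed ΔN = -89.9 m, observed ΔE = 398.6 m.
Subtracting the expected shift leaves a residual of -89.9 − (-134.5) = 44.6 m north and 398.6 − (391.0) = 7.6 m east.
Residual distance = √(44.6² + 7.6²) = 45.2 m.

45 m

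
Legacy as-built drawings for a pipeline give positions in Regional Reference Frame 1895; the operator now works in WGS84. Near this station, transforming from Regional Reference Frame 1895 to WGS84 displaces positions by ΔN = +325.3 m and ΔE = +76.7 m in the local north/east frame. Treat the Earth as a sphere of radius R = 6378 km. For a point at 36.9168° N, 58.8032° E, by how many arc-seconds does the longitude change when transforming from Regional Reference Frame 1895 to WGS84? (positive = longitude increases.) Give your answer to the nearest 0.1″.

Δλ = 3.1″

At latitude 36.9168°, cos φ = 0.799509.
One radian of longitude at latitude φ spans R cos φ, so Δλ = ΔE / (R cos φ) = 76.7 / (6378000 × 0.799509) = 1.5041e-05 rad = 3.103″.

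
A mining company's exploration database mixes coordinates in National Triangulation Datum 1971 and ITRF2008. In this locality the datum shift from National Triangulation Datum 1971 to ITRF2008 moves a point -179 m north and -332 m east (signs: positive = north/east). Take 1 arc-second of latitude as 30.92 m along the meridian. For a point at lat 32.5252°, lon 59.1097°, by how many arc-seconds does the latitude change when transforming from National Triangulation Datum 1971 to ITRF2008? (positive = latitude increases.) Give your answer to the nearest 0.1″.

1″ of latitude = 30.92 m, so Δφ = -179.0 / 30.92 = -5.789″.

Δφ = -5.8″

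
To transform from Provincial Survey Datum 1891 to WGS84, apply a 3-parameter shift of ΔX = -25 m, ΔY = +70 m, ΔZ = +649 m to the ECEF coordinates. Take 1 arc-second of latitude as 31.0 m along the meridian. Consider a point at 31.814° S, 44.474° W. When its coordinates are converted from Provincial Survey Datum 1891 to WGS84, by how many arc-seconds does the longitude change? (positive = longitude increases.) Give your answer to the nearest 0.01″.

sin φ = -0.527163, cos φ = 0.849764, sin λ = -0.700586, cos λ = 0.713568.
East component: ΔE = −sin λ·ΔX + cos λ·ΔY = −(-0.700586)(-25) + (0.713568)(70) = 32.44 m.
1° of latitude spans 3600 × 31.00 = 111600 m; at latitude φ, 1° of longitude spans that × cos φ = 94833.7 m, so Δλ = 32.44 / 94833.7 × 3600 = 1.231″.

Δλ = 1.23″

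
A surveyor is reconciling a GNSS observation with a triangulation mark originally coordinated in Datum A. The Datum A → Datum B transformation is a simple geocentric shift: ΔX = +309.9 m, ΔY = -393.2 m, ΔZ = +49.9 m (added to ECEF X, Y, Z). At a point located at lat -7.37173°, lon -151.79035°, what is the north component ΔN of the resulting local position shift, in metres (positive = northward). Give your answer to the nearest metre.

At φ = -7.37173°, λ = -151.79035°: sin φ = -0.128306, cos φ = 0.991735, sin λ = -0.472699, cos λ = -0.881224.
ΔN = −sin φ cos λ·ΔX − sin φ sin λ·ΔY + cos φ·ΔZ = −(-0.128306)(-0.881224)(309.9) − (-0.128306)(-0.472699)(-393.2) + (0.991735)(49.9) = 38.30 m.

ΔN = 38 m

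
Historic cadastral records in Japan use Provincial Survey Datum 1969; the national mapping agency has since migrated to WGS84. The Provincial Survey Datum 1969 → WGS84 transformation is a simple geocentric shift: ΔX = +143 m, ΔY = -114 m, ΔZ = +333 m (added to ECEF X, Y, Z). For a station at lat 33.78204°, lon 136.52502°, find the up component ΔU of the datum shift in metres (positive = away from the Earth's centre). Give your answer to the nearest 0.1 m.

ΔU = 33.7 m

The local up (radial) axis is (cos φ cos λ, cos φ sin λ, sin φ), giving ΔU = -86.251 − 65.193 + 185.160 = 33.72 m.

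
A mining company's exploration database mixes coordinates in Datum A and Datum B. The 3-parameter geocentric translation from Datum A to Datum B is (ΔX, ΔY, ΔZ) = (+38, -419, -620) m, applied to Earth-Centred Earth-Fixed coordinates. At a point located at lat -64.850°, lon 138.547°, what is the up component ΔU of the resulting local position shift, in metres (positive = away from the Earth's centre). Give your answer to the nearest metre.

ΔU = 431 m

The local up (radial) axis is (cos φ cos λ, cos φ sin λ, sin φ), giving ΔU = -12.104 − 117.884 + 561.223 = 431.24 m.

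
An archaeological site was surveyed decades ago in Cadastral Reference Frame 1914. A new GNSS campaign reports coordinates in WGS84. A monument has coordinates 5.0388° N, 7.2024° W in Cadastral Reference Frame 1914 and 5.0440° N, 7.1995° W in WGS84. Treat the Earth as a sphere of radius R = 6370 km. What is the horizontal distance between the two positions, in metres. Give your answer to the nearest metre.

661 m

Δφ = 5.0440° − 5.0388° = +0.0052°; Δλ = -7.1995° − -7.2024° = +0.0029°.
1° along a meridian = πR/180 = 111177 m.
ΔN = Δφ × 111177 = 578.1 m; ΔE = Δλ × 111177 × cos(5.0388°) = +0.0029 × 111177 × 0.996135 = 321.2 m.
Distance = √(ΔE² + ΔN²) = √(321.2² + 578.1²) = 661.3 m.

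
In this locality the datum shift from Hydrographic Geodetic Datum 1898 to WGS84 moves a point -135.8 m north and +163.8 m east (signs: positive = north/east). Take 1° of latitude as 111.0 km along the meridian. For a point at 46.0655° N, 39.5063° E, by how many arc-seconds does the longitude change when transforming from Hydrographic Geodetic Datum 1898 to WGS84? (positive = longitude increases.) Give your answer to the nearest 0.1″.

Δλ = 7.7″

At latitude 46.0655°, cos φ = 0.693836.
1° of longitude at this latitude = 111.0 × cos φ = 77.02 km, so Δλ = 163.8 / 77015.7 = 0.0021268° = 7.657″.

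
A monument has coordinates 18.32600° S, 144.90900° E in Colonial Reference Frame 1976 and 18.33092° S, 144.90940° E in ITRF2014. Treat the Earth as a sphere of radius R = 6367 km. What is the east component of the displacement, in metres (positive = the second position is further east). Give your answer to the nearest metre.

Δφ = -18.33092° − -18.32600° = -0.00492°; Δλ = 144.90940° − 144.90900° = +0.00040°.
1° along a meridian = πR/180 = 111125 m.
ΔN = Δφ × 111125 = -546.7 m; ΔE = Δλ × 111125 × cos(-18.32600°) = +0.00040 × 111125 × 0.949283 = 42.2 m.

ΔE = 42 m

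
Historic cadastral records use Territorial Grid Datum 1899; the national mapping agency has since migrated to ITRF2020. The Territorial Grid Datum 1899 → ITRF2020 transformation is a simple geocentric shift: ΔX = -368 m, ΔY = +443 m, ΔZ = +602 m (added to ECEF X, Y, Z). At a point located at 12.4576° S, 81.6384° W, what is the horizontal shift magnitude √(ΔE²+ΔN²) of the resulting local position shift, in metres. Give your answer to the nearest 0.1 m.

567.3 m

At φ = -12.4576°, λ = -81.6384°: sin φ = -0.215717, cos φ = 0.976456, sin λ = -0.989370, cos λ = 0.145420.
ΔE = −sin λ·ΔX + cos λ·ΔY = −(-0.989370)·(-368) + (0.145420)·(443) = -299.67 m.
ΔN = −sin φ cos λ·ΔX − sin φ sin λ·ΔY + cos φ·ΔZ = −(-0.215717)(0.145420)(-368) − (-0.215717)(-0.989370)(443) + (0.976456)(602) = 481.74 m.
Horizontal magnitude = √(ΔE² + ΔN²) = √((-299.67)² + 481.74²) = 567.34 m.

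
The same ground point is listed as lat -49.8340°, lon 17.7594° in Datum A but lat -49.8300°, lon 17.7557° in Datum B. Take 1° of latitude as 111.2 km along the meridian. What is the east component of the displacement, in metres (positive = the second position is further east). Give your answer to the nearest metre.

ΔE = -265 m

Δφ = -49.8300° − -49.8340° = +0.0040°; Δλ = 17.7557° − 17.7594° = -0.0037°.
ΔN = Δφ × 111200 = 444.8 m; ΔE = Δλ × 111200 × cos(-49.8340°) = -0.0037 × 111200 × 0.645004 = -265.4 m.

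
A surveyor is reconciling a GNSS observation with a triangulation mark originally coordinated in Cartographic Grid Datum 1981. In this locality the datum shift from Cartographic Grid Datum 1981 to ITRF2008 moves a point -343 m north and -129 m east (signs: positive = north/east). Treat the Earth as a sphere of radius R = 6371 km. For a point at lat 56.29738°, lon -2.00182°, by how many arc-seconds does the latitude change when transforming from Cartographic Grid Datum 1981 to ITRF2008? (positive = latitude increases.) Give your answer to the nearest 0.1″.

Δφ = -11.1″

On a sphere of radius R, 1 rad of latitude = R, so Δφ = ΔN / R = -343.0 / 6371000 = -5.3838e-05 rad = -11.105″.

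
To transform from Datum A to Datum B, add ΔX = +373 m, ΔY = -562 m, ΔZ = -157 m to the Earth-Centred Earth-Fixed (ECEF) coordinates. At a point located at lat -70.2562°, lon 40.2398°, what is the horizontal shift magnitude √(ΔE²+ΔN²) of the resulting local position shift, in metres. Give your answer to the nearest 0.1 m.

681.8 m

The local east axis at (φ, λ) is (−sin λ, cos λ, 0), so ΔE = −sin(40.2398°)·373 + cos(40.2398°)·(-562) = -669.95 m.
The local north axis is (−sin φ cos λ, −sin φ sin λ, cos φ), giving ΔN = 267.990 − 341.703 − 53.037 = -126.75 m.
Horizontal magnitude = √(ΔE² + ΔN²) = √((-669.95)² + (-126.75)²) = 681.84 m.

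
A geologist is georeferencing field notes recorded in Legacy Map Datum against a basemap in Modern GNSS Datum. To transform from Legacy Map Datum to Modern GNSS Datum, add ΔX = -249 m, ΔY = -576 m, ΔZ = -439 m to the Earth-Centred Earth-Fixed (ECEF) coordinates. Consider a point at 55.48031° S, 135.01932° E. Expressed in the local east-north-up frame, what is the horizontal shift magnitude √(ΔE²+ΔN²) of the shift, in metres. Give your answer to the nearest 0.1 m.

The local east axis at (φ, λ) is (−sin λ, cos λ, 0), so ΔE = −sin(135.01932°)·(-249) + cos(135.01932°)·(-576) = 583.44 m.
The local north axis is (−sin φ cos λ, −sin φ sin λ, cos φ), giving ΔN = 145.118 − 335.469 − 248.777 = -439.13 m.
Horizontal magnitude = √(ΔE² + ΔN²) = √(583.44² + (-439.13)²) = 730.23 m.

730.2 m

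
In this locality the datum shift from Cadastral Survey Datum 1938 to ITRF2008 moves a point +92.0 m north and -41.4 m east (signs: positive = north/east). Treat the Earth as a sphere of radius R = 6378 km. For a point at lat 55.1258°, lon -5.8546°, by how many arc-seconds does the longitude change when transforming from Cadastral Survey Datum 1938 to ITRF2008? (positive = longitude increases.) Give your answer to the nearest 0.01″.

Δλ = -2.34″

At latitude 55.1258°, cos φ = 0.571777.
One radian of longitude at latitude φ spans R cos φ, so Δλ = ΔE / (R cos φ) = -41.4 / (6378000 × 0.571777) = -1.1352e-05 rad = -2.342″.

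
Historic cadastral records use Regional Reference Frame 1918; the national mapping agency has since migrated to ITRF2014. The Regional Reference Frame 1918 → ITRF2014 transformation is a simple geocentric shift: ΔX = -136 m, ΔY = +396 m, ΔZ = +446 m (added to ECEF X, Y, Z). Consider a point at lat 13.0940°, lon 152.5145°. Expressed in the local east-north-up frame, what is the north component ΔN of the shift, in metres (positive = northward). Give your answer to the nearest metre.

ΔN = 366 m

At φ = 13.0940°, λ = 152.5145°: sin φ = 0.226549, cos φ = 0.974000, sin λ = 0.461524, cos λ = -0.887128.
ΔN = −sin φ cos λ·ΔX − sin φ sin λ·ΔY + cos φ·ΔZ = −(0.226549)(-0.887128)(-136) − (0.226549)(0.461524)(396) + (0.974000)(446) = 365.67 m.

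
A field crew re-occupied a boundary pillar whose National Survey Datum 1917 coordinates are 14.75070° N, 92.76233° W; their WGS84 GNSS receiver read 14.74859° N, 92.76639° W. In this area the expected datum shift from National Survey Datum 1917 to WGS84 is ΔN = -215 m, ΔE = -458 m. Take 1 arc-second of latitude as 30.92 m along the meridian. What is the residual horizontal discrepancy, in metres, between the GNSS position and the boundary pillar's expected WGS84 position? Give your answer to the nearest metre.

Observed coordinate differences: Δφ = -0.00211°, Δλ = -0.00406°.
Converting to metres (1° lat = 111312 m, cos φ = 0.967043): observed ΔN = -234.9 m, observed ΔE = -437.0 m.
Subtracting the expected shift leaves a residual of -234.9 − (-215) = -19.9 m north and -437.0 − (-458) = 21.0 m east.
Residual distance = √((-19.9)² + 21.0²) = 28.9 m.

29 m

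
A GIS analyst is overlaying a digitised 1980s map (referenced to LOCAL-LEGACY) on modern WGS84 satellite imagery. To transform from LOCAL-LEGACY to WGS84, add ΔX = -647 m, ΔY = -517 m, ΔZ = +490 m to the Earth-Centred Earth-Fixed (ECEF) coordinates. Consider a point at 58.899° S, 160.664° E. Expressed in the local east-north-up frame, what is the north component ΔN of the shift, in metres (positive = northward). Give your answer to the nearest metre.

ΔN = 629 m

The local north axis is (−sin φ cos λ, −sin φ sin λ, cos φ), giving ΔN = 522.750 − 146.576 + 253.109 = 629.28 m.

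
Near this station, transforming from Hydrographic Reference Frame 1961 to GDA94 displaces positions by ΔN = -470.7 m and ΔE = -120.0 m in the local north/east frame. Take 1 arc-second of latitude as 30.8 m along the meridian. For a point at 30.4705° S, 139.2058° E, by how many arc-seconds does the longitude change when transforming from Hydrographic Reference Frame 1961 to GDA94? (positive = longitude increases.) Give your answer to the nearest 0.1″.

At latitude -30.4705°, cos φ = 0.861890.
1″ of longitude at this latitude = 30.80 × cos φ = 26.5462 m, so Δλ = -120.0 / 26.5462 = -4.520″.

Δλ = -4.5″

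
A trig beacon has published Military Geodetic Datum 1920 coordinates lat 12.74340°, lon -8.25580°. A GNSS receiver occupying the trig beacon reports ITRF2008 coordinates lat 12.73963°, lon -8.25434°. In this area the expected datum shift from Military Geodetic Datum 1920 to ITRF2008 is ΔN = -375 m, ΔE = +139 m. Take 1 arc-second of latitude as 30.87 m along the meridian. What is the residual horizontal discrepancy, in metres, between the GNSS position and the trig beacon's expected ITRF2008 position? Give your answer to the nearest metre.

48 m

Observed coordinate differences: Δφ = -0.00377°, Δλ = +0.00146°.
Converting to metres (1° lat = 111132 m, cos φ = 0.975368): observed ΔN = -419.0 m, observed ΔE = 158.3 m.
Subtracting the expected shift leaves a residual of -419.0 − (-375) = -44.0 m north and 158.3 − (139) = 19.3 m east.
Residual distance = √((-44.0)² + 19.3²) = 48.0 m.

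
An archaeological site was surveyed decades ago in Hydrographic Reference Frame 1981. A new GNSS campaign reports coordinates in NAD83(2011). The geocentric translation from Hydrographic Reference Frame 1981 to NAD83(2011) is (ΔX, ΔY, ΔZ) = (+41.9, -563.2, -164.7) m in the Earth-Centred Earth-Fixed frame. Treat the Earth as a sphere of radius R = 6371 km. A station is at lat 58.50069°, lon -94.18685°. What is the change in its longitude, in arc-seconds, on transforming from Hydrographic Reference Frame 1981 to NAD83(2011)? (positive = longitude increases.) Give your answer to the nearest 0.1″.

Δλ = 5.1″

sin φ = 0.852646, cos φ = 0.522488, sin λ = -0.997331, cos λ = -0.073009.
East component: ΔE = −sin λ·ΔX + cos λ·ΔY = −(-0.997331)(41.9) + (-0.073009)(-563.2) = 82.91 m.
1° of latitude spans πR/180 = 111195 m; at latitude φ, 1° of longitude spans that × cos φ = 58098.0 m, so Δλ = 82.91 / 58098.0 × 3600 = 5.137″.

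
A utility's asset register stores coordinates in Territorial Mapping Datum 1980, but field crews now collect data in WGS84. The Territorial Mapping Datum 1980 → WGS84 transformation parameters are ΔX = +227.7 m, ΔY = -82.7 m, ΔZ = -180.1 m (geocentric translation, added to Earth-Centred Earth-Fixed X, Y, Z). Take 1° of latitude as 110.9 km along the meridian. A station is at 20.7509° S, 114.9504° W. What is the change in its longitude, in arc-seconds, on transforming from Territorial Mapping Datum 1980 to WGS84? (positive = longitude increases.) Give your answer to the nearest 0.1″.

Δλ = 8.4″

sin φ = -0.354306, cos φ = 0.935130, sin λ = -0.906673, cos λ = -0.421834.
East component: ΔE = −sin λ·ΔX + cos λ·ΔY = −(-0.906673)(227.7) + (-0.421834)(-82.7) = 241.34 m.
1° of latitude spans 110900 m; at latitude φ, 1° of longitude spans that × cos φ = 103705.9 m, so Δλ = 241.34 / 103705.9 × 3600 = 8.378″.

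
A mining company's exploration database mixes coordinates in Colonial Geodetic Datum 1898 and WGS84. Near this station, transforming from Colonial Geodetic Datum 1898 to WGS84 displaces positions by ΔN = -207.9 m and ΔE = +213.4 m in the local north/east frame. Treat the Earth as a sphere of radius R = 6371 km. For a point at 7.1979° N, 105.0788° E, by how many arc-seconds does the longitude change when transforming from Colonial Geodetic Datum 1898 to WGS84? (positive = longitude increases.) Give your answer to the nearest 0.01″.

At latitude 7.1979°, cos φ = 0.992119.
One radian of longitude at latitude φ spans R cos φ, so Δλ = ΔE / (R cos φ) = 213.4 / (6371000 × 0.992119) = 3.3762e-05 rad = 6.964″.

Δλ = 6.96″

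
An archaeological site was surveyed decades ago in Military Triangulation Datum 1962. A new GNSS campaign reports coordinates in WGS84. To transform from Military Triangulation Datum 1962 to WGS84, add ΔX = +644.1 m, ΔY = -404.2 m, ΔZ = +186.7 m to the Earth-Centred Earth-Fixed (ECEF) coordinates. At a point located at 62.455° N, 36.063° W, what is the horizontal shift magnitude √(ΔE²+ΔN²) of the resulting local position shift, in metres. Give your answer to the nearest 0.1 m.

The local east axis at (φ, λ) is (−sin λ, cos λ, 0), so ΔE = −sin(-36.063°)·644.1 + cos(-36.063°)·(-404.2) = 52.42 m.
The local north axis is (−sin φ cos λ, −sin φ sin λ, cos φ), giving ΔN = -461.652 − 210.971 + 86.339 = -586.28 m.
Horizontal magnitude = √(ΔE² + ΔN²) = √(52.42² + (-586.28)²) = 588.62 m.

588.6 m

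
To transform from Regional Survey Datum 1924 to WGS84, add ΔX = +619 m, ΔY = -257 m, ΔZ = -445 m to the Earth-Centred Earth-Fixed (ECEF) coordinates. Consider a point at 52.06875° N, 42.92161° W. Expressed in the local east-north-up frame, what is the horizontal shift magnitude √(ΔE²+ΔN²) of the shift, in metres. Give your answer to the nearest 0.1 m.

803.7 m

At φ = 52.06875°, λ = -42.92161°: sin φ = 0.788749, cos φ = 0.614715, sin λ = -0.680997, cos λ = 0.732286.
ΔE = −sin λ·ΔX + cos λ·ΔY = −(-0.680997)·(619) + (0.732286)·(-257) = 233.34 m.
ΔN = −sin φ cos λ·ΔX − sin φ sin λ·ΔY + cos φ·ΔZ = −(0.788749)(0.732286)(619) − (0.788749)(-0.680997)(-257) + (0.614715)(-445) = -769.12 m.
Horizontal magnitude = √(ΔE² + ΔN²) = √(233.34² + (-769.12)²) = 803.74 m.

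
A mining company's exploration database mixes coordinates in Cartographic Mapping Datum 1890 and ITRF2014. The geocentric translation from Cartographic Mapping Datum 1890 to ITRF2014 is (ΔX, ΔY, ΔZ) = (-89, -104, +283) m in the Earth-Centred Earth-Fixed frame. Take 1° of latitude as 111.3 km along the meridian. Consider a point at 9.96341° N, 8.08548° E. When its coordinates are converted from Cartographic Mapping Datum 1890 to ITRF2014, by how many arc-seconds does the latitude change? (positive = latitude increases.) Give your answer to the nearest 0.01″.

sin φ = 0.173019, cos φ = 0.984918, sin λ = 0.140650, cos λ = 0.990059.
North component: ΔN = −sin φ cos λ·ΔX − sin φ sin λ·ΔY + cos φ·ΔZ = −(0.173019)(0.990059)(-89) − (0.173019)(0.140650)(-104) + (0.984918)(283) = 296.51 m.
1° of latitude spans 111300 m, so Δφ = 296.51 / 111300 × 3600 = 9.591″.

Δφ = 9.59″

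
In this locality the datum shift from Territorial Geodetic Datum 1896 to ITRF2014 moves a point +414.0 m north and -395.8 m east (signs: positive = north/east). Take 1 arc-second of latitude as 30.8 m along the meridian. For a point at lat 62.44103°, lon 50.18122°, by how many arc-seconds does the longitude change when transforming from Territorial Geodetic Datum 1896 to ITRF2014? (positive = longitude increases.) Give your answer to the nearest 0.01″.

Δλ = -27.78″

At latitude 62.44103°, cos φ = 0.462661.
1″ of longitude at this latitude = 30.80 × cos φ = 14.2500 m, so Δλ = -395.8 / 14.2500 = -27.776″.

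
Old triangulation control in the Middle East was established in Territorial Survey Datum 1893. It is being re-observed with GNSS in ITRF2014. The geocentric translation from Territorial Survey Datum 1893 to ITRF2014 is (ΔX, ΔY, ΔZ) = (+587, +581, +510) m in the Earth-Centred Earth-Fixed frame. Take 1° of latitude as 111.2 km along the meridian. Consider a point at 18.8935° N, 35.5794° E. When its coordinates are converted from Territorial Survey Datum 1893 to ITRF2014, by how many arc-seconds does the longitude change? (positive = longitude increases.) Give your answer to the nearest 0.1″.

sin φ = 0.323810, cos φ = 0.946122, sin λ = 0.581831, cos λ = 0.813310.
East component: ΔE = −sin λ·ΔX + cos λ·ΔY = −(0.581831)(587) + (0.813310)(581) = 131.00 m.
1° of latitude spans 111200 m; at latitude φ, 1° of longitude spans that × cos φ = 105208.8 m, so Δλ = 131.00 / 105208.8 × 3600 = 4.482″.

Δλ = 4.5″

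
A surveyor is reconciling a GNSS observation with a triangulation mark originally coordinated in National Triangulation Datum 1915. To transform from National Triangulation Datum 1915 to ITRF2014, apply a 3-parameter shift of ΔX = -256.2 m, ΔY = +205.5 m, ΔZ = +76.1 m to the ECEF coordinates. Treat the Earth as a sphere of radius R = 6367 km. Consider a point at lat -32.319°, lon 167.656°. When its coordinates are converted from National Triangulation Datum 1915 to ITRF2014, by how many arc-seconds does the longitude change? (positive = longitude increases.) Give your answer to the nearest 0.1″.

Δλ = -5.6″

sin φ = -0.534633, cos φ = 0.845085, sin λ = 0.213781, cos λ = -0.976882.
East component: ΔE = −sin λ·ΔX + cos λ·ΔY = −(0.213781)(-256.2) + (-0.976882)(205.5) = -145.98 m.
1° of latitude spans πR/180 = 111125 m; at latitude φ, 1° of longitude spans that × cos φ = 93910.1 m, so Δλ = -145.98 / 93910.1 × 3600 = -5.596″.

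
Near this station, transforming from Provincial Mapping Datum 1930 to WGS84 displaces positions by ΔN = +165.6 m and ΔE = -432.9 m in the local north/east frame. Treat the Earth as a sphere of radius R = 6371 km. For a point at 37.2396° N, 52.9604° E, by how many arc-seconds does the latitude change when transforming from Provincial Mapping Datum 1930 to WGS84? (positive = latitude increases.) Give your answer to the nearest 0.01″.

Δφ = 5.36″

On a sphere of radius R, 1 rad of latitude = R, so Δφ = ΔN / R = 165.6 / 6371000 = 2.5993e-05 rad = 5.361″.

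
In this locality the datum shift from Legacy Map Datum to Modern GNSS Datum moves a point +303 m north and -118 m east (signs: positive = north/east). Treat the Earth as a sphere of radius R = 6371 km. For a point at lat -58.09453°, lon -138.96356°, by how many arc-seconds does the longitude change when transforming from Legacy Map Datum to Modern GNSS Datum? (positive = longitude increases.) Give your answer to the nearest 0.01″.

At latitude -58.09453°, cos φ = 0.528519.
One radian of longitude at latitude φ spans R cos φ, so Δλ = ΔE / (R cos φ) = -118.0 / (6371000 × 0.528519) = -3.5044e-05 rad = -7.228″.

Δλ = -7.23″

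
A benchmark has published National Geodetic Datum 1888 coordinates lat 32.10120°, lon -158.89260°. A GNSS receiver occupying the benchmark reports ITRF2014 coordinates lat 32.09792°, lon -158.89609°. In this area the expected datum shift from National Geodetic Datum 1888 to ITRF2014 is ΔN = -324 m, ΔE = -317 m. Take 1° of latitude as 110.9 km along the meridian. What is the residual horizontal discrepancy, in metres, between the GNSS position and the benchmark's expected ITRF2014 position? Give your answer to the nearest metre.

Observed coordinate differences: Δφ = -0.00328°, Δλ = -0.00349°.
Converting to metres (1° lat = 110900 m, cos φ = 0.847111): observed ΔN = -363.8 m, observed ΔE = -327.9 m.
Subtracting the expected shift leaves a residual of -363.8 − (-324) = -39.8 m north and -327.9 − (-317) = -10.9 m east.
Residual distance = √((-39.8)² + (-10.9)²) = 41.2 m.

41 m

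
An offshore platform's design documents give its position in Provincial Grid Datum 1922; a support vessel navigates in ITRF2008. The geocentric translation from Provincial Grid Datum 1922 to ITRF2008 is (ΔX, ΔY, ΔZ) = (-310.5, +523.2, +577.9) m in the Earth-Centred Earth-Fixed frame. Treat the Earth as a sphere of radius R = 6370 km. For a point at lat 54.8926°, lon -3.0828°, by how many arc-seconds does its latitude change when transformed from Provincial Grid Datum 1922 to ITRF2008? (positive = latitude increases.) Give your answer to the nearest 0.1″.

sin φ = 0.818075, cos φ = 0.575111, sin λ = -0.053779, cos λ = 0.998553.
North component: ΔN = −sin φ cos λ·ΔX − sin φ sin λ·ΔY + cos φ·ΔZ = −(0.818075)(0.998553)(-310.5) − (0.818075)(-0.053779)(523.2) + (0.575111)(577.9) = 609.02 m.
1° of latitude spans πR/180 = 111177 m, so Δφ = 609.02 / 111177 × 3600 = 19.720″.

Δφ = 19.7″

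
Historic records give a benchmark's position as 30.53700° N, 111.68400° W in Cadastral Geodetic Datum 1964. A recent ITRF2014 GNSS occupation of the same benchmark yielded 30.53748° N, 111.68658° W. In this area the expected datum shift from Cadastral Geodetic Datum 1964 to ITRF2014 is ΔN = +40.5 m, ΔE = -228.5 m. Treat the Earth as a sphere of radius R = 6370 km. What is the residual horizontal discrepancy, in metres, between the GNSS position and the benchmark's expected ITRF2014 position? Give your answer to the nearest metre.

Observed coordinate differences: Δφ = +0.00048°, Δλ = -0.00258°.
Converting to metres (1° lat = 111177 m, cos φ = 0.861301): observed ΔN = 53.4 m, observed ΔE = -247.1 m.
Subtracting the expected shift leaves a residual of 53.4 − (40.5) = 12.9 m north and -247.1 − (-228.5) = -18.6 m east.
Residual distance = √(12.9² + (-18.6)²) = 22.6 m.

23 m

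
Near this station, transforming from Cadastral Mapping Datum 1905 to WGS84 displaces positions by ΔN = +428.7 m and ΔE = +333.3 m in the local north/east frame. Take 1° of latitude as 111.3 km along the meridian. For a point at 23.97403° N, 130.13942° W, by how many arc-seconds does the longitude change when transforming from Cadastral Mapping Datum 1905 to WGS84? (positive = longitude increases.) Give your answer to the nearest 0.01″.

At latitude 23.97403°, cos φ = 0.913730.
1° of longitude at this latitude = 111.3 × cos φ = 101.70 km, so Δλ = 333.3 / 101698.1 = 0.0032773° = 11.798″.

Δλ = 11.80″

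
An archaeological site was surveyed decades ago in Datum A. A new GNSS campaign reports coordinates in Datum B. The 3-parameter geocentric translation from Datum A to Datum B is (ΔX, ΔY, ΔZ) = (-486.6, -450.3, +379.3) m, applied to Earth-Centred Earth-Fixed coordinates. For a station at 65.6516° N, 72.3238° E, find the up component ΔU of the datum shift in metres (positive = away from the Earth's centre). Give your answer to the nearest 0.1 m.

ΔU = 107.8 m

At φ = 65.6516°, λ = 72.3238°: sin φ = 0.911055, cos φ = 0.412284, sin λ = 0.952788, cos λ = 0.303637.
ΔU = cos φ cos λ·ΔX + cos φ sin λ·ΔY + sin φ·ΔZ = (0.412284)(0.303637)(-486.6) + (0.412284)(0.952788)(-450.3) + (0.911055)(379.3) = 107.76 m.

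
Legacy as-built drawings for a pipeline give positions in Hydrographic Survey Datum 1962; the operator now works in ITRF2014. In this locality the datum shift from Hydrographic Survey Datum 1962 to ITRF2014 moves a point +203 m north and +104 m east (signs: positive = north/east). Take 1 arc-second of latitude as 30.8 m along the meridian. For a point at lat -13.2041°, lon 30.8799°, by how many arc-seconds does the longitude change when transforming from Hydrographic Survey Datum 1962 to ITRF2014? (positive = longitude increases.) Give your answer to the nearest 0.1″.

At latitude -13.2041°, cos φ = 0.973563.
1″ of longitude at this latitude = 30.80 × cos φ = 29.9857 m, so Δλ = 104.0 / 29.9857 = 3.468″.

Δλ = 3.5″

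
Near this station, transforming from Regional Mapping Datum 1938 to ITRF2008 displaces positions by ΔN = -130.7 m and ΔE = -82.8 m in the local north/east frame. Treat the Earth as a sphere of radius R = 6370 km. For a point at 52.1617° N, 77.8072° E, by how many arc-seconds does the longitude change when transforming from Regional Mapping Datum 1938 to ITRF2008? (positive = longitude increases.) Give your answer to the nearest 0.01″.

Δλ = -4.37″

At latitude 52.1617°, cos φ = 0.613435.
One radian of longitude at latitude φ spans R cos φ, so Δλ = ΔE / (R cos φ) = -82.8 / (6370000 × 0.613435) = -2.1190e-05 rad = -4.371″.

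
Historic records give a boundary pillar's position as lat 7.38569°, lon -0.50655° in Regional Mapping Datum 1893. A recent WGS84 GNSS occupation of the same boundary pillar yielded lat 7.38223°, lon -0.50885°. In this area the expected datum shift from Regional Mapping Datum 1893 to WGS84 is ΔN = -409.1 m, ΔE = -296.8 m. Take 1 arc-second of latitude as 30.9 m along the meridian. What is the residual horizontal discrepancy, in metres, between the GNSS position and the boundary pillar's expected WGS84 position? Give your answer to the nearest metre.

Observed coordinate differences: Δφ = -0.00346°, Δλ = -0.00230°.
Converting to metres (1° lat = 111240 m, cos φ = 0.991703): observed ΔN = -384.9 m, observed ΔE = -253.7 m.
Subtracting the expected shift leaves a residual of -384.9 − (-409.1) = 24.2 m north and -253.7 − (-296.8) = 43.1 m east.
Residual distance = √(24.2² + 43.1²) = 49.4 m.

49 m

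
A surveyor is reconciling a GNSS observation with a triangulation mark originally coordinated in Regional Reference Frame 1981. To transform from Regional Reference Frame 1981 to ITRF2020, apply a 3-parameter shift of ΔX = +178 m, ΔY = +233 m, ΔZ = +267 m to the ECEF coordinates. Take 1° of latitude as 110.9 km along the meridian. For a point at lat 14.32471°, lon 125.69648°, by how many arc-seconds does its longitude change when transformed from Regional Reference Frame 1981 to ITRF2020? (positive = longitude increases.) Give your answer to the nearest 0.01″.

Δλ = -9.40″

sin φ = 0.247417, cos φ = 0.968909, sin λ = 0.812119, cos λ = -0.583491.
East component: ΔE = −sin λ·ΔX + cos λ·ΔY = −(0.812119)(178) + (-0.583491)(233) = -280.51 m.
1° of latitude spans 110900 m; at latitude φ, 1° of longitude spans that × cos φ = 107452.0 m, so Δλ = -280.51 / 107452.0 × 3600 = -9.398″.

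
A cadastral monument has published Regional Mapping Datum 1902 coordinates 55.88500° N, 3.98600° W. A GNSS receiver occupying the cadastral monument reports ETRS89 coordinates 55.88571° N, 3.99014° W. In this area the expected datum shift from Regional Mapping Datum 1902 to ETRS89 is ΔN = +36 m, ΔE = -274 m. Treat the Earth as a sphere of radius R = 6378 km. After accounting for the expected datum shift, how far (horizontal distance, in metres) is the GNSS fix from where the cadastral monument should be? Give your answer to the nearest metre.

Observed coordinate differences: Δφ = +0.00071°, Δλ = -0.00414°.
Converting to metres (1° lat = 111317 m, cos φ = 0.560856): observed ΔN = 79.0 m, observed ΔE = -258.5 m.
Subtracting the expected shift leaves a residual of 79.0 − (36) = 43.0 m north and -258.5 − (-274) = 15.5 m east.
Residual distance = √(43.0² + 15.5²) = 45.8 m.

46 m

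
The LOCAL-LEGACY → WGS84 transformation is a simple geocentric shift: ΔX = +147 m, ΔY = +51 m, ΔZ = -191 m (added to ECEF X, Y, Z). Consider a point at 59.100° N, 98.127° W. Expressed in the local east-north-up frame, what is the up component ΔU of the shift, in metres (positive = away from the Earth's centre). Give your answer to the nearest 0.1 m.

At φ = 59.100°, λ = -98.127°: sin φ = 0.858065, cos φ = 0.513541, sin λ = -0.989957, cos λ = -0.141368.
ΔU = cos φ cos λ·ΔX + cos φ sin λ·ΔY + sin φ·ΔZ = (0.513541)(-0.141368)(147) + (0.513541)(-0.989957)(51) + (0.858065)(-191) = -200.49 m.

ΔU = -200.5 m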